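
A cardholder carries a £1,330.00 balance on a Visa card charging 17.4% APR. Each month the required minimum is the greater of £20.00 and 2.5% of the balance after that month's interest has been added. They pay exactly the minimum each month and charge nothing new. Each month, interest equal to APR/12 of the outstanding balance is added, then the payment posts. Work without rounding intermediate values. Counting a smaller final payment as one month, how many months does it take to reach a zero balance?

Monthly rate r = 17.4%/12 = 1.45% = 0.0145.
While 2.5% of the post-interest balance exceeds £20.00, each month B ← (B·(1+r))·(1 − 0.025), i.e. B shrinks by the factor (1+r)·0.975 = 0.98914.
This holds for months 1–48. Entering month 49 the balance is £787.36; 2.5% of the post-interest balance is now below £20.00, so the flat £20.00 minimum applies from here.
From month 49 a fixed £20.00 at rate r clears £787.36 in 59 more payments. Total: 48 + 59 = 107 months.

107 months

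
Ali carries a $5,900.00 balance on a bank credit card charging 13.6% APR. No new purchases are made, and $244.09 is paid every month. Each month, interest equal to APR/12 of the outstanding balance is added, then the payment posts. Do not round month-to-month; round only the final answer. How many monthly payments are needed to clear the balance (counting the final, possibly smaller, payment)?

Monthly rate r = 13.6%/12 = 1.13333% = 0.0113333.
Recurrence: B ← B·(1+r) − $244.09.
Month 1: interest $66.87; balance after payment $5,722.78.
Month 2: interest $64.86; balance after payment $5,543.54.
Closed form: n = −ln(1 − rB₀/P)/ln(1+r) = −ln(0.72606)/ln(1.01133) ≈ 28.406, so the balance reaches zero during payment 29.

29 months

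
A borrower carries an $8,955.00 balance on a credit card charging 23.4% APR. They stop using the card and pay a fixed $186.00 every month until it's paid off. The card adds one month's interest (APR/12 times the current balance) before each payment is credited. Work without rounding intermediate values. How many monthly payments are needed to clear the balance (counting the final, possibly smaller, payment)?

145 payments

Monthly rate r = 23.4%/12 = 1.95% = 0.0195.
Recurrence: B ← B·(1+r) − $186.00.
Month 1: interest $174.62; balance after payment $8,943.62.
Month 2: interest $174.40; balance after payment $8,932.02.
Closed form: n = −ln(1 − rB₀/P)/ln(1+r) = −ln(0.061169)/ln(1.0195) ≈ 144.680, so the balance reaches zero during payment 145.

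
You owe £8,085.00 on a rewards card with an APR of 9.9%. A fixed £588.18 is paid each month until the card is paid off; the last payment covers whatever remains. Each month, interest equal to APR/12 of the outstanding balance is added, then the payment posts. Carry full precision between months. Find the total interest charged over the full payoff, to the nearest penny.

Monthly rate r = 9.9%/12 = 0.825% = 0.00825.
Payoff takes n = ⌈−ln(1 − rB₀/P)/ln(1+r)⌉ = ⌈14.650⌉ = 15 payments; the last is £382.71.
Total paid = 14·£588.18 + £382.71 = £8,617.23.
Total interest = total paid − principal = £8,617.23 − £8,085.00 = £532.23.

£532.23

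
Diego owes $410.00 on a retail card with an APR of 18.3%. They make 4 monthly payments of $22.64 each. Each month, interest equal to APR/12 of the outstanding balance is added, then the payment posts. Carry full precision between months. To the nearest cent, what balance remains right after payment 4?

$342.94

Monthly rate r = 18.3%/12 = 1.525% = 0.01525.
Each month: B ← B·(1+r) − $22.64.
Month 1: interest $6.25; balance after payment $393.61.
Month 2: interest $6.00; balance after payment $376.98.
Month 3: interest $5.75; balance after payment $360.08.
Month 4: interest $5.49; balance after payment $342.94.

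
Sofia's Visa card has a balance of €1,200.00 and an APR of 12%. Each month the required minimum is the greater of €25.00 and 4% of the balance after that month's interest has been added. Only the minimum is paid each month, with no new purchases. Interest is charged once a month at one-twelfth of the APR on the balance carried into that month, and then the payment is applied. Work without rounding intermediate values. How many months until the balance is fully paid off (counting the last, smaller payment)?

51 months

Monthly rate r = 12%/12 = 1% = 0.01.
While 4% of the post-interest balance exceeds €25.00, each month B ← (B·(1+r))·(1 − 0.04), i.e. B shrinks by the factor (1+r)·0.96 = 0.9696.
This holds for months 1–22. Entering month 23 the balance is €608.44; 4% of the post-interest balance is now below €25.00, so the flat €25.00 minimum applies from here.
From month 23 a fixed €25.00 at rate r clears €608.44 in 29 more payments. Total: 22 + 29 = 51 months.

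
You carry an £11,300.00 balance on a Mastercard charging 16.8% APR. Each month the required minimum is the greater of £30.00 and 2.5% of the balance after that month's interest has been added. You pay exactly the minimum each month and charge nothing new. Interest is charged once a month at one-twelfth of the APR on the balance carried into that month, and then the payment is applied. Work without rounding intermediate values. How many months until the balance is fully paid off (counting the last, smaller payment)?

256 months

Monthly rate r = 16.8%/12 = 1.4% = 0.014.
While 2.5% of the post-interest balance exceeds £30.00, each month B ← (B·(1+r))·(1 − 0.025), i.e. B shrinks by the factor (1+r)·0.975 = 0.98865.
This holds for months 1–198. Entering month 199 the balance is £1,178.98; 2.5% of the post-interest balance is now below £30.00, so the flat £30.00 minimum applies from here.
From month 199 a fixed £30.00 at rate r clears £1,178.98 in 58 more payments. Total: 198 + 58 = 256 months.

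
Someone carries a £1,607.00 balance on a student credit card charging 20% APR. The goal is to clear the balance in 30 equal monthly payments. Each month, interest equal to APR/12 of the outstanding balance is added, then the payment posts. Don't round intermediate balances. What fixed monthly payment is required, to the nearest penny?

£68.51

Monthly rate r = 20%/12 = 1.66667% = 0.0166667.
Level-payment amortization: P = B₀·r / (1 − (1+r)^(−n)) = 1607.00·0.0166667 / (1 − 1.01667^(−30)).
Denominator 1 − (1+r)^(−30) = 0.390964706.
P = 26.7833 / 0.390964706 ≈ 68.51.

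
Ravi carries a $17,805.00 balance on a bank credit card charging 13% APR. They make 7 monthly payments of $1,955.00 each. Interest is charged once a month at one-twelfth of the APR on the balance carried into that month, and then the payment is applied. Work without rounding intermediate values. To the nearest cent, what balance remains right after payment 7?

$5,062.01

Monthly rate r = 13%/12 = 1.08333% = 0.0108333.
Each month: B ← B·(1+r) − $1,955.00.
Month 1: interest $192.89; balance after payment $16,042.89.
Month 2: interest $173.80; balance after payment $14,261.69.
Month 3: interest $154.50; balance after payment $12,461.19.
Month 4: interest $135.00; balance after payment $10,641.18.
Month 5: interest $115.28; balance after payment $8,801.46.
Month 6: interest $95.35; balance after payment $6,941.81.
Month 7: interest $75.20; balance after payment $5,062.01.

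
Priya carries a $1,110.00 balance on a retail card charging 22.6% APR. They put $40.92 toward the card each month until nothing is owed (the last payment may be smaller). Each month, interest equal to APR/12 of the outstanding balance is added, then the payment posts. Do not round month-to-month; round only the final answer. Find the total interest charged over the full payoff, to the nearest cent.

$458.48

Monthly rate r = 22.6%/12 = 1.88333% = 0.0188333.
Payoff takes n = ⌈−ln(1 − rB₀/P)/ln(1+r)⌉ = ⌈38.328⌉ = 39 payments; the last is $13.52.
Total paid = 38·$40.92 + $13.52 = $1,568.48.
Total interest = total paid − principal = $1,568.48 − $1,110.00 = $458.48.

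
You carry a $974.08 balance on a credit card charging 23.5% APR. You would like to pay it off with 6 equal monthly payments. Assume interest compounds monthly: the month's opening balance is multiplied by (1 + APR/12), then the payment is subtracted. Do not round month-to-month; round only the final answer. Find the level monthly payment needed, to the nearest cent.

Monthly rate r = 23.5%/12 = 1.95833% = 0.0195833.
Level-payment amortization: P = B₀·r / (1 − (1+r)^(−n)) = 974.08·0.0195833 / (1 − 1.01958^(−6)).
Denominator 1 − (1+r)^(−6) = 0.109849102.
P = 19.0757 / 0.109849102 ≈ 173.65.

$173.65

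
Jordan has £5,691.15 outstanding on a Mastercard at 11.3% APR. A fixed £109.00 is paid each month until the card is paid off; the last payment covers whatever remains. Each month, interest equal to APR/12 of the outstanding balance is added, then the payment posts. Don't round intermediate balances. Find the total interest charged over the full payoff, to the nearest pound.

Monthly rate r = 11.3%/12 = 0.941667% = 0.00941667.
Payoff takes n = ⌈−ln(1 − rB₀/P)/ln(1+r)⌉ = ⌈72.191⌉ = 73 payments; the last is £20.90.
Total paid = 72·£109.00 + £20.90 = £7,868.90.
Total interest = total paid − principal = £7,868.90 − £5,691.15 = £2,177.75.

£2,178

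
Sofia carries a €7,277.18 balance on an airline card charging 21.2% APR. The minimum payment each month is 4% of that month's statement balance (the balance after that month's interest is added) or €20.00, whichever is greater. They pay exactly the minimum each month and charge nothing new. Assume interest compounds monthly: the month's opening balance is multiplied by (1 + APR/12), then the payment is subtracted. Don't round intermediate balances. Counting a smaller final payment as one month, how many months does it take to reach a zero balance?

Monthly rate r = 21.2%/12 = 1.76667% = 0.0176667.
While 4% of the post-interest balance exceeds €20.00, each month B ← (B·(1+r))·(1 − 0.04), i.e. B shrinks by the factor (1+r)·0.96 = 0.97696.
This holds for months 1–116. Entering month 117 the balance is €487.16; 4% of the post-interest balance is now below €20.00, so the flat €20.00 minimum applies from here.
From month 117 a fixed €20.00 at rate r clears €487.16 in 33 more payments. Total: 116 + 33 = 149 months.

149 months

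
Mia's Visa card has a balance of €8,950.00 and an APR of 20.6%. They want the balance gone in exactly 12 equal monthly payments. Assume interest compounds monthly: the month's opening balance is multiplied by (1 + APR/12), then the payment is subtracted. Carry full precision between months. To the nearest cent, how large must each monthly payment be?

€831.65

Monthly rate r = 20.6%/12 = 1.71667% = 0.0171667.
Level-payment amortization: P = B₀·r / (1 − (1+r)^(−n)) = 8950.00·0.0171667 / (1 − 1.01717^(−12)).
Denominator 1 − (1+r)^(−12) = 0.184742946.
P = 153.642 / 0.184742946 ≈ 831.65.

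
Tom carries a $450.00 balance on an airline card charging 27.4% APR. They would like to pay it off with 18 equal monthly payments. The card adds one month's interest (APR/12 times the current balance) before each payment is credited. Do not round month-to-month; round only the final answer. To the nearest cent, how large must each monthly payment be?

Monthly rate r = 27.4%/12 = 2.28333% = 0.0228333.
Level-payment amortization: P = B₀·r / (1 − (1+r)^(−n)) = 450.00·0.0228333 / (1 − 1.02283^(−18)).
Denominator 1 − (1+r)^(−18) = 0.333941634.
P = 10.275 / 0.333941634 ≈ 30.77.

$30.77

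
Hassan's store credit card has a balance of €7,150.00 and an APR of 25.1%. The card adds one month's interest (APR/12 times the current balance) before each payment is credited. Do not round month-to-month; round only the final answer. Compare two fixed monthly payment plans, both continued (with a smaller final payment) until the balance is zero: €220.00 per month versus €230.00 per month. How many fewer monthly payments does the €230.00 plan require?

Monthly rate r = 25.1%/12 = 2.09167% = 0.0209167.
At €220.00/mo: n = ⌈−ln(1 − rB₀/P)/ln(1+r)⌉ = 56 payments (last €2.50); total interest = total paid − €7,150.00 = €4,952.50.
At €230.00/mo: 51 payments (last €172.10); total interest €4,522.10.
Payments saved = 56 − 51 = 5.

5 fewer payments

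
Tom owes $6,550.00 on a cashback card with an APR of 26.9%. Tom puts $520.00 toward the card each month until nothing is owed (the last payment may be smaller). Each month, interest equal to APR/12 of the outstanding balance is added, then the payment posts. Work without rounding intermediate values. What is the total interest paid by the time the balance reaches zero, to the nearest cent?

Monthly rate r = 26.9%/12 = 2.24167% = 0.0224167.
Payoff takes n = ⌈−ln(1 − rB₀/P)/ln(1+r)⌉ = ⌈14.966⌉ = 15 payments; the last is $502.73.
Total paid = 14·$520.00 + $502.73 = $7,782.73.
Total interest = total paid − principal = $7,782.73 − $6,550.00 = $1,232.73.

$1,232.73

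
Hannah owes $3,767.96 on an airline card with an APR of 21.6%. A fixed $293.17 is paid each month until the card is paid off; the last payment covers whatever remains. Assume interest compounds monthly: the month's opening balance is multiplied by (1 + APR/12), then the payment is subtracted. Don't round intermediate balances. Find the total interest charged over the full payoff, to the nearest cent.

Monthly rate r = 21.6%/12 = 1.8% = 0.018.
Payoff takes n = ⌈−ln(1 − rB₀/P)/ln(1+r)⌉ = ⌈14.749⌉ = 15 payments; the last is $219.94.
Total paid = 14·$293.17 + $219.94 = $4,324.32.
Total interest = total paid − principal = $4,324.32 − $3,767.96 = $556.36.

$556.36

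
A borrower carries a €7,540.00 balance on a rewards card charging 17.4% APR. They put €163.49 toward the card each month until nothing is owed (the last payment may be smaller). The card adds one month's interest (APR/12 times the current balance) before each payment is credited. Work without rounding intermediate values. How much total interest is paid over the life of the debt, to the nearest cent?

€5,007.23

Monthly rate r = 17.4%/12 = 1.45% = 0.0145.
Payoff takes n = ⌈−ln(1 − rB₀/P)/ln(1+r)⌉ = ⌈76.745⌉ = 77 payments; the last is €121.99.
Total paid = 76·€163.49 + €121.99 = €12,547.23.
Total interest = total paid − principal = €12,547.23 − €7,540.00 = €5,007.23.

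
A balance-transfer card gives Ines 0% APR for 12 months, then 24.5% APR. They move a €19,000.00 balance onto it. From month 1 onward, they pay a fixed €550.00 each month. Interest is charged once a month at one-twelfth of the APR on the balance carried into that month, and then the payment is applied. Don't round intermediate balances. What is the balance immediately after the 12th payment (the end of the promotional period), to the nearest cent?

Promo months 1–12 at r₀ = 0%/12 = 0; months 13+ at r₁ = 24.5%/12 = 0.0204167.
After month 12 (no interest yet): B = €19,000.00 − 12·€550.00 = €12,400.00.

€12,400.00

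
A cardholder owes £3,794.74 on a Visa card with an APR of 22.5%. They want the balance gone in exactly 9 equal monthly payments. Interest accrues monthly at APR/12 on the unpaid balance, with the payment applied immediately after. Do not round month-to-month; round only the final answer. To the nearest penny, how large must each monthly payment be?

Monthly rate r = 22.5%/12 = 1.875% = 0.01875.
Level-payment amortization: P = B₀·r / (1 − (1+r)^(−n)) = 3794.74·0.01875 / (1 − 1.01875^(−9)).
Denominator 1 − (1+r)^(−9) = 0.153959011.
P = 71.1514 / 0.153959011 ≈ 462.14.

£462.14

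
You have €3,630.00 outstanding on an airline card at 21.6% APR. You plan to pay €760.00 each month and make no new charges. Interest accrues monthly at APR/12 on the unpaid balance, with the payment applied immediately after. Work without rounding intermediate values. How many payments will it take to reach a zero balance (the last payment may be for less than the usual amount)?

Monthly rate r = 21.6%/12 = 1.8% = 0.018.
Recurrence: B ← B·(1+r) − €760.00.
Month 1: interest €65.34; balance after payment €2,935.34.
Month 2: interest €52.84; balance after payment €2,228.18.
Month 3: interest €40.11; balance after payment €1,508.28.
Month 4: interest €27.15; balance after payment €775.43.
Month 5: interest €13.96; balance after payment €29.39.
Month 6: interest €0.53; balance after payment €0.00.

6 months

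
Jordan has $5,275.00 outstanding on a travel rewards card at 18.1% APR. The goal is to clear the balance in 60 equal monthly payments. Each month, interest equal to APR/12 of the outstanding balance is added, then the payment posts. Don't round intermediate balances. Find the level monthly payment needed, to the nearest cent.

$134.24

Monthly rate r = 18.1%/12 = 1.50833% = 0.0150833.
Level-payment amortization: P = B₀·r / (1 − (1+r)^(−n)) = 5275.00·0.0150833 / (1 − 1.01508^(−60)).
Denominator 1 − (1+r)^(−60) = 0.592715229.
P = 79.5646 / 0.592715229 ≈ 134.24.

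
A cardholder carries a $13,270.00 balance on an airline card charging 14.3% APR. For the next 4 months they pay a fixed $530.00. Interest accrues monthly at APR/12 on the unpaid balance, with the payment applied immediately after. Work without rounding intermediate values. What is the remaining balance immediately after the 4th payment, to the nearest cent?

$11,755.74

Monthly rate r = 14.3%/12 = 1.19167% = 0.0119167.
Each month: B ← B·(1+r) − $530.00.
Month 1: interest $158.13; balance after payment $12,898.13.
Month 2: interest $153.70; balance after payment $12,521.84.
Month 3: interest $149.22; balance after payment $12,141.06.
Month 4: interest $144.68; balance after payment $11,755.74.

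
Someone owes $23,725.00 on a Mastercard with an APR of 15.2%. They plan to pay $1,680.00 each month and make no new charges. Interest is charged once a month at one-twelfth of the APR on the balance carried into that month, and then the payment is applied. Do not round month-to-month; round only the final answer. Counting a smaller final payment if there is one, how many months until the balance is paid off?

Monthly rate r = 15.2%/12 = 1.26667% = 0.0126667.
Recurrence: B ← B·(1+r) − $1,680.00.
Month 1: interest $300.52; balance after payment $22,345.52.
Month 2: interest $283.04; balance after payment $20,948.56.
Closed form: n = −ln(1 − rB₀/P)/ln(1+r) = −ln(0.82112)/ln(1.01267) ≈ 15.658, so the balance reaches zero during payment 16.

16 months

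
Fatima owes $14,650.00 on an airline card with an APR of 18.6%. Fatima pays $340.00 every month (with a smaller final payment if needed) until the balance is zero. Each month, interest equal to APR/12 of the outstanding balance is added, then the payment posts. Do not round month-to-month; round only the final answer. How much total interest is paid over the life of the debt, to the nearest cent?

Monthly rate r = 18.6%/12 = 1.55% = 0.0155.
Payoff takes n = ⌈−ln(1 − rB₀/P)/ln(1+r)⌉ = ⌈71.661⌉ = 72 payments; the last is $225.25.
Total paid = 71·$340.00 + $225.25 = $24,365.25.
Total interest = total paid − principal = $24,365.25 − $14,650.00 = $9,715.25.

$9,715.25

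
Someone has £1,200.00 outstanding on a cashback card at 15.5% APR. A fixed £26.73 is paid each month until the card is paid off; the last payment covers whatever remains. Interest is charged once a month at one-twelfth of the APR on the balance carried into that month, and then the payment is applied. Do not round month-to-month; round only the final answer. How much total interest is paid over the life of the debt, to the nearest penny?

Monthly rate r = 15.5%/12 = 1.29167% = 0.0129167.
Payoff takes n = ⌈−ln(1 − rB₀/P)/ln(1+r)⌉ = ⌈67.571⌉ = 68 payments; the last is £15.29.
Total paid = 67·£26.73 + £15.29 = £1,806.20.
Total interest = total paid − principal = £1,806.20 − £1,200.00 = £606.20.

£606.20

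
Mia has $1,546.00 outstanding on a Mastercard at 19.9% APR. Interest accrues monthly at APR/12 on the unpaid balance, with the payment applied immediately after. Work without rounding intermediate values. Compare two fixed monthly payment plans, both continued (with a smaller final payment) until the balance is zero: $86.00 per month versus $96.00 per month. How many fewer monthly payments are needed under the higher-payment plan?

3 fewer payments

Monthly rate r = 19.9%/12 = 1.65833% = 0.0165833.
At $86.00/mo: n = ⌈−ln(1 − rB₀/P)/ln(1+r)⌉ = 22 payments (last $45.10); total interest = total paid − $1,546.00 = $305.10.
At $96.00/mo: 19 payments (last $85.53); total interest $267.53.
Payments saved = 22 − 19 = 3.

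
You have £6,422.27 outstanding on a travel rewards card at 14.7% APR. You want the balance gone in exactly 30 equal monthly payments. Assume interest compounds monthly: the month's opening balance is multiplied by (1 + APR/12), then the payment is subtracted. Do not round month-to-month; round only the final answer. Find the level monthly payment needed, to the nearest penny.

£257.11

Monthly rate r = 14.7%/12 = 1.225% = 0.01225.
Level-payment amortization: P = B₀·r / (1 − (1+r)^(−n)) = 6422.27·0.01225 / (1 − 1.01225^(−30)).
Denominator 1 − (1+r)^(−30) = 0.305988868.
P = 78.6728 / 0.305988868 ≈ 257.11.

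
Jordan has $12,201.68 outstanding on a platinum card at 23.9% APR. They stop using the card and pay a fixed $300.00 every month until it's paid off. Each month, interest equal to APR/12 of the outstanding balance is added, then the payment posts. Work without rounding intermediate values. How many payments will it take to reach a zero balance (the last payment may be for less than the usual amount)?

Monthly rate r = 23.9%/12 = 1.99167% = 0.0199167.
Recurrence: B ← B·(1+r) − $300.00.
Month 1: interest $243.02; balance after payment $12,144.70.
Month 2: interest $241.88; balance after payment $12,086.58.
Closed form: n = −ln(1 − rB₀/P)/ln(1+r) = −ln(0.18994)/ln(1.01992) ≈ 84.227, so the balance reaches zero during payment 85.

85 payments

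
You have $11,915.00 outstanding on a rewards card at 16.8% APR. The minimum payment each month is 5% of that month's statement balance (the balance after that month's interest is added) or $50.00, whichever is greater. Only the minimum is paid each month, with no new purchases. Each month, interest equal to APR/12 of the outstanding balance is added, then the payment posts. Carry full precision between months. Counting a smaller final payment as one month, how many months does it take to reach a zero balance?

90 months

Monthly rate r = 16.8%/12 = 1.4% = 0.014.
While 5% of the post-interest balance exceeds $50.00, each month B ← (B·(1+r))·(1 − 0.05), i.e. B shrinks by the factor (1+r)·0.95 = 0.9633.
This holds for months 1–67. Entering month 68 the balance is $973.01; 5% of the post-interest balance is now below $50.00, so the flat $50.00 minimum applies from here.
From month 68 a fixed $50.00 at rate r clears $973.01 in 23 more payments. Total: 67 + 23 = 90 months.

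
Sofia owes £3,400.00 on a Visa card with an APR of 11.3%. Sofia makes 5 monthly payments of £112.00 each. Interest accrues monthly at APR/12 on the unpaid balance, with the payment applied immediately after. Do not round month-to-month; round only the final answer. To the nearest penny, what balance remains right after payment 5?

Monthly rate r = 11.3%/12 = 0.941667% = 0.00941667.
Each month: B ← B·(1+r) − £112.00.
Month 1: interest £32.02; balance after payment £3,320.02.
Month 2: interest £31.26; balance after payment £3,239.28.
Month 3: interest £30.50; balance after payment £3,157.78.
Month 4: interest £29.74; balance after payment £3,075.52.
Month 5: interest £28.96; balance after payment £2,992.48.

£2,992.48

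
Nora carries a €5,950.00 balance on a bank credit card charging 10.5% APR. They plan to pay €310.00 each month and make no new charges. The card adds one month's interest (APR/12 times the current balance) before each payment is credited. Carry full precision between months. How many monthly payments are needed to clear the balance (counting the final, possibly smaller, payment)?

22 payments

Monthly rate r = 10.5%/12 = 0.875% = 0.00875.
Recurrence: B ← B·(1+r) − €310.00.
Month 1: interest €52.06; balance after payment €5,692.06.
Month 2: interest €49.81; balance after payment €5,431.87.
Closed form: n = −ln(1 − rB₀/P)/ln(1+r) = −ln(0.83206)/ln(1.00875) ≈ 21.104, so the balance reaches zero during payment 22.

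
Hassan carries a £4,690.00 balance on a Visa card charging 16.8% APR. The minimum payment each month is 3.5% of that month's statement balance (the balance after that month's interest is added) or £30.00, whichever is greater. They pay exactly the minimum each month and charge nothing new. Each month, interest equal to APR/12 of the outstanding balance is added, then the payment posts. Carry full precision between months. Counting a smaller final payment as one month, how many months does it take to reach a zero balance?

Monthly rate r = 16.8%/12 = 1.4% = 0.014.
While 3.5% of the post-interest balance exceeds £30.00, each month B ← (B·(1+r))·(1 − 0.035), i.e. B shrinks by the factor (1+r)·0.965 = 0.97851.
This holds for months 1–79. Entering month 80 the balance is £843.00; 3.5% of the post-interest balance is now below £30.00, so the flat £30.00 minimum applies from here.
From month 80 a fixed £30.00 at rate r clears £843.00 in 36 more payments. Total: 79 + 36 = 115 months.

115 months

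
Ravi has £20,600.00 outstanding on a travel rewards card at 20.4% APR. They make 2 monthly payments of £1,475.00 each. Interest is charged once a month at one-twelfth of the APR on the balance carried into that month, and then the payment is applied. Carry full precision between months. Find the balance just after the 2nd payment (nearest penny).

£18,331.28

Monthly rate r = 20.4%/12 = 1.7% = 0.017.
Each month: B ← B·(1+r) − £1,475.00.
Month 1: interest £350.20; balance after payment £19,475.20.
Month 2: interest £331.08; balance after payment £18,331.28.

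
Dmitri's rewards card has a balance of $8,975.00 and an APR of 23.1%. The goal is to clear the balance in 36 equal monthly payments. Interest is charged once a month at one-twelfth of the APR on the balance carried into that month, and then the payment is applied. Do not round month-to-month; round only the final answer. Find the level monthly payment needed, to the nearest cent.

$347.89

Monthly rate r = 23.1%/12 = 1.925% = 0.01925.
Level-payment amortization: P = B₀·r / (1 − (1+r)^(−n)) = 8975.00·0.01925 / (1 − 1.01925^(−36)).
Denominator 1 − (1+r)^(−36) = 0.49662218.
P = 172.769 / 0.49662218 ≈ 347.89.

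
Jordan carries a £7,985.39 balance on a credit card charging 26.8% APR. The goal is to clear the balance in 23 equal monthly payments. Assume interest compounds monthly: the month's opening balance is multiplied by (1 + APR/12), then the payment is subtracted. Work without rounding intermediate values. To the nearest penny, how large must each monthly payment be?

£447.74

Monthly rate r = 26.8%/12 = 2.23333% = 0.0223333.
Level-payment amortization: P = B₀·r / (1 − (1+r)^(−n)) = 7985.39·0.0223333 / (1 − 1.02233^(−23)).
Denominator 1 − (1+r)^(−23) = 0.398311084.
P = 178.34 / 0.398311084 ≈ 447.74.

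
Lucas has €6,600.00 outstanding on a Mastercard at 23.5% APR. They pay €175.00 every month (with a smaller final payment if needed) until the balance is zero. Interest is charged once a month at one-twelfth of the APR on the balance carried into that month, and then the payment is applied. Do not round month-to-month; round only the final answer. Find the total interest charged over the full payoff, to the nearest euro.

€5,506

Monthly rate r = 23.5%/12 = 1.95833% = 0.0195833.
Payoff takes n = ⌈−ln(1 − rB₀/P)/ln(1+r)⌉ = ⌈69.176⌉ = 70 payments; the last is €30.97.
Total paid = 69·€175.00 + €30.97 = €12,105.97.
Total interest = total paid − principal = €12,105.97 − €6,600.00 = €5,505.97.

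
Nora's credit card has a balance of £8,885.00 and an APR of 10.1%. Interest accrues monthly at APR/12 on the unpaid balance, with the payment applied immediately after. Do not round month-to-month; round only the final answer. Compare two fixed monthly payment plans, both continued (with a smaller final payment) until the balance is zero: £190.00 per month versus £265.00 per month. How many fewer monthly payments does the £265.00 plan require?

20 fewer payments

Monthly rate r = 10.1%/12 = 0.841667% = 0.00841667.
At £190.00/mo: n = ⌈−ln(1 − rB₀/P)/ln(1+r)⌉ = 60 payments (last £129.24); total interest = total paid − £8,885.00 = £2,454.24.
At £265.00/mo: 40 payments (last £148.34); total interest £1,598.34.
Payments saved = 60 − 40 = 20.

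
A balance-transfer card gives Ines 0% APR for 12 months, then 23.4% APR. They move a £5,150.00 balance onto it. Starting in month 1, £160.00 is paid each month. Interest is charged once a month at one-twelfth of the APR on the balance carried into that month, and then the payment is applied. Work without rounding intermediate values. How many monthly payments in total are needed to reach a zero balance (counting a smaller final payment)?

38 payments

Promo months 1–12 at r₀ = 0%/12 = 0; months 13+ at r₁ = 23.4%/12 = 0.0195.
After month 12 (no interest yet): B = £5,150.00 − 12·£160.00 = £3,230.00.
Then at r₁ with £160.00/mo: n₂ = −ln(1 − r₁·B/P)/ln(1+r₁) ≈ 25.91 → 26 more payments.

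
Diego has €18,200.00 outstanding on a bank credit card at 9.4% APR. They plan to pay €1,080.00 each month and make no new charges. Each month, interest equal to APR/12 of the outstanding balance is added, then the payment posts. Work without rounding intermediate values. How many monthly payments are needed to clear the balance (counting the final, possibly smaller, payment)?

19 payments

Monthly rate r = 9.4%/12 = 0.783333% = 0.00783333.
Recurrence: B ← B·(1+r) − €1,080.00.
Month 1: interest €142.57; balance after payment €17,262.57.
Month 2: interest €135.22; balance after payment €16,317.79.
Closed form: n = −ln(1 − rB₀/P)/ln(1+r) = −ln(0.86799)/ln(1.00783) ≈ 18.144, so the balance reaches zero during payment 19.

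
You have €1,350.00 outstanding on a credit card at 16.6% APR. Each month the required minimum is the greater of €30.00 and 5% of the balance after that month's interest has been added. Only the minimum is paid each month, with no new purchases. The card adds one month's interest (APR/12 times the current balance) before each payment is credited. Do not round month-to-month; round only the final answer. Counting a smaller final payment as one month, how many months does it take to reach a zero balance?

Monthly rate r = 16.6%/12 = 1.38333% = 0.0138333.
While 5% of the post-interest balance exceeds €30.00, each month B ← (B·(1+r))·(1 − 0.05), i.e. B shrinks by the factor (1+r)·0.95 = 0.96314.
This holds for months 1–22. Entering month 23 the balance is €590.90; 5% of the post-interest balance is now below €30.00, so the flat €30.00 minimum applies from here.
From month 23 a fixed €30.00 at rate r clears €590.90 in 24 more payments. Total: 22 + 24 = 46 months.

46 months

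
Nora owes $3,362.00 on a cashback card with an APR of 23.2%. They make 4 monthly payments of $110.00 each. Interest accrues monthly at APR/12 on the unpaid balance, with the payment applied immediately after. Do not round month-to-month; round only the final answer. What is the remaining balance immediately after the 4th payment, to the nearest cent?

$3,176.71

Monthly rate r = 23.2%/12 = 1.93333% = 0.0193333.
Each month: B ← B·(1+r) − $110.00.
Month 1: interest $65.00; balance after payment $3,317.00.
Month 2: interest $64.13; balance after payment $3,271.13.
Month 3: interest $63.24; balance after payment $3,224.37.
Month 4: interest $62.34; balance after payment $3,176.71.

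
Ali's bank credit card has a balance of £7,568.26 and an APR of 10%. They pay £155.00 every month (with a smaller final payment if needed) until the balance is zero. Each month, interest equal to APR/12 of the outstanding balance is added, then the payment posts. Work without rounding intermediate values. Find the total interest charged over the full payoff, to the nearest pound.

£2,189

Monthly rate r = 10%/12 = 0.833333% = 0.00833333.
Payoff takes n = ⌈−ln(1 − rB₀/P)/ln(1+r)⌉ = ⌈62.947⌉ = 63 payments; the last is £146.82.
Total paid = 62·£155.00 + £146.82 = £9,756.82.
Total interest = total paid − principal = £9,756.82 − £7,568.26 = £2,188.56.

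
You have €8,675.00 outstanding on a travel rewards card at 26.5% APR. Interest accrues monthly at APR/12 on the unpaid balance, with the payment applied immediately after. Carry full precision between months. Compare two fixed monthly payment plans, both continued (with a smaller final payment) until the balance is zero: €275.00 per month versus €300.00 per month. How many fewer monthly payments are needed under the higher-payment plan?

8 fewer payments

Monthly rate r = 26.5%/12 = 2.20833% = 0.0220833.
At €275.00/mo: n = ⌈−ln(1 − rB₀/P)/ln(1+r)⌉ = 55 payments (last €167.84); total interest = total paid − €8,675.00 = €6,342.84.
At €300.00/mo: 47 payments (last €178.31); total interest €5,303.31.
Payments saved = 55 − 47 = 8.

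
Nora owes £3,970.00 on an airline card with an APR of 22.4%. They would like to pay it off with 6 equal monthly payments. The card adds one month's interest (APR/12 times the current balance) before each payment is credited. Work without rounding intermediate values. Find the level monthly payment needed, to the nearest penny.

£705.56

Monthly rate r = 22.4%/12 = 1.86667% = 0.0186667.
Level-payment amortization: P = B₀·r / (1 − (1+r)^(−n)) = 3970.00·0.0186667 / (1 − 1.01867^(−6)).
Denominator 1 − (1+r)^(−6) = 0.105032161.
P = 74.1067 / 0.105032161 ≈ 705.56.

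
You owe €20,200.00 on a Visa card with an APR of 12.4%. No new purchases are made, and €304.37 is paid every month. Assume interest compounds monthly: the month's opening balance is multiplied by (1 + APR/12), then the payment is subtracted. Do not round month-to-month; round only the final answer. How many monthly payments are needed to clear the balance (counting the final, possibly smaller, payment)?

Monthly rate r = 12.4%/12 = 1.03333% = 0.0103333.
Recurrence: B ← B·(1+r) − €304.37.
Month 1: interest €208.73; balance after payment €20,104.36.
Month 2: interest €207.75; balance after payment €20,007.74.
Closed form: n = −ln(1 − rB₀/P)/ln(1+r) = −ln(0.31421)/ln(1.01033) ≈ 112.612, so the balance reaches zero during payment 113.

113 payments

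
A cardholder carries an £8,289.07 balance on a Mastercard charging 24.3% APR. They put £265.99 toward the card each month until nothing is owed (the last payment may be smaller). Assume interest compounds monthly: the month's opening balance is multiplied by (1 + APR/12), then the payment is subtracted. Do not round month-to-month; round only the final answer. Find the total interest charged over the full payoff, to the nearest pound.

£4,941

Monthly rate r = 24.3%/12 = 2.025% = 0.02025.
Payoff takes n = ⌈−ln(1 − rB₀/P)/ln(1+r)⌉ = ⌈49.736⌉ = 50 payments; the last is £196.40.
Total paid = 49·£265.99 + £196.40 = £13,229.91.
Total interest = total paid − principal = £13,229.91 − £8,289.07 = £4,940.84.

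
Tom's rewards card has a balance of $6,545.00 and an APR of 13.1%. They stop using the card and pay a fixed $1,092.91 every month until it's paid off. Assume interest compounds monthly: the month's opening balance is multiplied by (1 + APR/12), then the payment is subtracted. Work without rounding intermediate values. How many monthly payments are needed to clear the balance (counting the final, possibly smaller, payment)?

7 months

Monthly rate r = 13.1%/12 = 1.09167% = 0.0109167.
Recurrence: B ← B·(1+r) − $1,092.91.
Month 1: interest $71.45; balance after payment $5,523.54.
Month 2: interest $60.30; balance after payment $4,490.93.
Closed form: n = −ln(1 − rB₀/P)/ln(1+r) = −ln(0.93462)/ln(1.01092) ≈ 6.227, so the balance reaches zero during payment 7.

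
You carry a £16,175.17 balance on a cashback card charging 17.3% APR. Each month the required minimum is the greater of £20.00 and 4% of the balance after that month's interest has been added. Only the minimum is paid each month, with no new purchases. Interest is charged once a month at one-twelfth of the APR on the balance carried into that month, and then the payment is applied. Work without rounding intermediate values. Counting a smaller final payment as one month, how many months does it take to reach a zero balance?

Monthly rate r = 17.3%/12 = 1.44167% = 0.0144167.
While 4% of the post-interest balance exceeds £20.00, each month B ← (B·(1+r))·(1 − 0.04), i.e. B shrinks by the factor (1+r)·0.96 = 0.97384.
This holds for months 1–132. Entering month 133 the balance is £488.89; 4% of the post-interest balance is now below £20.00, so the flat £20.00 minimum applies from here.
From month 133 a fixed £20.00 at rate r clears £488.89 in 31 more payments. Total: 132 + 31 = 163 months.

163 months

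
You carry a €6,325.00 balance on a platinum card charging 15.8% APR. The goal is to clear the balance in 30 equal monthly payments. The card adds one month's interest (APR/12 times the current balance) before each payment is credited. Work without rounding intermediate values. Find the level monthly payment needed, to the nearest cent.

Monthly rate r = 15.8%/12 = 1.31667% = 0.0131667.
Level-payment amortization: P = B₀·r / (1 − (1+r)^(−n)) = 6325.00·0.0131667 / (1 − 1.01317^(−30)).
Denominator 1 − (1+r)^(−30) = 0.324581099.
P = 83.2792 / 0.324581099 ≈ 256.57.

€256.57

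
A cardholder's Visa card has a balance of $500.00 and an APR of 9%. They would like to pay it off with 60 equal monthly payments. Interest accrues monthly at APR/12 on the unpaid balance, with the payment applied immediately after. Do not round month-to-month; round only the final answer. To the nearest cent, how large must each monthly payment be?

$10.38

Monthly rate r = 9%/12 = 0.75% = 0.0075.
Level-payment amortization: P = B₀·r / (1 − (1+r)^(−n)) = 500.00·0.0075 / (1 − 1.0075^(−60)).
Denominator 1 − (1+r)^(−60) = 0.361300301.
P = 3.75 / 0.361300301 ≈ 10.38.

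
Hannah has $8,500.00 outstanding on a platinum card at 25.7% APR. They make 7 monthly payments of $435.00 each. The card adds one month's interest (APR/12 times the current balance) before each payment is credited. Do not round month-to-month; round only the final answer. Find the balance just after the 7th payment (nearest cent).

Monthly rate r = 25.7%/12 = 2.14167% = 0.0214167.
Each month: B ← B·(1+r) − $435.00.
Month 1: interest $182.04; balance after payment $8,247.04.
Month 2: interest $176.62; balance after payment $7,988.67.
Month 3: interest $171.09; balance after payment $7,724.76.
Month 4: interest $165.44; balance after payment $7,455.19.
Month 5: interest $159.67; balance after payment $7,179.86.
Month 6: interest $153.77; balance after payment $6,898.63.
Month 7: interest $147.75; balance after payment $6,611.37.

$6,611.37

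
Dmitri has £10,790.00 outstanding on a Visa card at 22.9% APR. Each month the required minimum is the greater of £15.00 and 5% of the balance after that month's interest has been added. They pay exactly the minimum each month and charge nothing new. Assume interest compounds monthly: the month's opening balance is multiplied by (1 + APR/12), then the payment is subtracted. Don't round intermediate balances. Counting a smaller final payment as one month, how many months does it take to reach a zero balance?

137 months

Monthly rate r = 22.9%/12 = 1.90833% = 0.0190833.
While 5% of the post-interest balance exceeds £15.00, each month B ← (B·(1+r))·(1 − 0.05), i.e. B shrinks by the factor (1+r)·0.95 = 0.96813.
This holds for months 1–112. Entering month 113 the balance is £286.78; 5% of the post-interest balance is now below £15.00, so the flat £15.00 minimum applies from here.
From month 113 a fixed £15.00 at rate r clears £286.78 in 25 more payments. Total: 112 + 25 = 137 months.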